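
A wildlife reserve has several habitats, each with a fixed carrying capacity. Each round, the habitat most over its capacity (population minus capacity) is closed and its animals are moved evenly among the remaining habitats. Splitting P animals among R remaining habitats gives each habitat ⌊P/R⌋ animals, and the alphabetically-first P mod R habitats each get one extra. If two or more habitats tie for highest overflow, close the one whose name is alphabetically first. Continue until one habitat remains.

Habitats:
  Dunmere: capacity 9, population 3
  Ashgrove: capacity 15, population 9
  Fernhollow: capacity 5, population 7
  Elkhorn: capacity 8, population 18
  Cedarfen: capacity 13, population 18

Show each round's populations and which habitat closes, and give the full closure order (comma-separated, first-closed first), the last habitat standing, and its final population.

Closure order: Elkhorn, Cedarfen, Fernhollow, Ashgrove
Last habitat: Dunmere with 55 animals

Round 1: Ashgrove=9 Cedarfen=18 Dunmere=3 Elkhorn=18 Fernhollow=7 → close Elkhorn (overflow 10)
  18÷4 = 4 each, +1 to first 2
Round 2: Ashgrove=14 Cedarfen=23 Dunmere=7 Fernhollow=11 → close Cedarfen (overflow 10)
  23÷3 = 7 each, +1 to first 2
Round 3: Ashgrove=22 Dunmere=15 Fernhollow=18 → close Fernhollow (overflow 13)
  18÷2 = 9 each, +1 to first 0
Round 4: Ashgrove=31 Dunmere=24 → close Ashgrove (overflow 16)
  31÷1 = 31 each, +1 to first 0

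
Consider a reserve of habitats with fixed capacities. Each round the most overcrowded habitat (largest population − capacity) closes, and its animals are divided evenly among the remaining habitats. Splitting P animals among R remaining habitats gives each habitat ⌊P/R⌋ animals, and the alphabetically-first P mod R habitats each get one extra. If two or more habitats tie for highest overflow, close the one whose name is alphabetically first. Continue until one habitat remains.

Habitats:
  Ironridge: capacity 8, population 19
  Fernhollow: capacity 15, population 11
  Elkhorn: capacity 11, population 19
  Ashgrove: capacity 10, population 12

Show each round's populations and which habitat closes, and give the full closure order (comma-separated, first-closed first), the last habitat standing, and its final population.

Closure order: Ironridge, Elkhorn, Ashgrove
Last habitat: Fernhollow with 61 animals

Round 1: Ashgrove=12 Elkhorn=19 Fernhollow=11 Ironridge=19 → close Ironridge (overflow 11)
  19÷3 = 6 each, +1 to first 1
Round 2: Ashgrove=19 Elkhorn=25 Fernhollow=17 → close Elkhorn (overflow 14)
  25÷2 = 12 each, +1 to first 1
Round 3: Ashgrove=32 Fernhollow=29 → close Ashgrove (overflow 22)
  32÷1 = 32 each, +1 to first 0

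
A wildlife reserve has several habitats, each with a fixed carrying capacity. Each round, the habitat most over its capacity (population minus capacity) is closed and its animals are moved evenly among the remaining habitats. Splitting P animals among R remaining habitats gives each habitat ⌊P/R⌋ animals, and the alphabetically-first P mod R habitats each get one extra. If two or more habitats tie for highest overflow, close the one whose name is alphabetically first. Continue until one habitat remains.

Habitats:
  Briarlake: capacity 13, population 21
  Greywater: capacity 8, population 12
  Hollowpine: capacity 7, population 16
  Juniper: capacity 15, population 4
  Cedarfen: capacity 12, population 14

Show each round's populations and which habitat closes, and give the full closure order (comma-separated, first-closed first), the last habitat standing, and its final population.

Closure order: Hollowpine, Briarlake, Greywater, Cedarfen
Last habitat: Juniper with 67 animals

Round 1: Briarlake=21 Cedarfen=14 Greywater=12 Hollowpine=16 Juniper=4 → close Hollowpine (overflow 9)
  16÷4 = 4 each, +1 to first 0
Round 2: Briarlake=25 Cedarfen=18 Greywater=16 Juniper=8 → close Briarlake (overflow 12)
  25÷3 = 8 each, +1 to first 1
Round 3: Cedarfen=27 Greywater=24 Juniper=16 → close Greywater (overflow 16)
  24÷2 = 12 each, +1 to first 0
Round 4: Cedarfen=39 Juniper=28 → close Cedarfen (overflow 27)
  39÷1 = 39 each, +1 to first 0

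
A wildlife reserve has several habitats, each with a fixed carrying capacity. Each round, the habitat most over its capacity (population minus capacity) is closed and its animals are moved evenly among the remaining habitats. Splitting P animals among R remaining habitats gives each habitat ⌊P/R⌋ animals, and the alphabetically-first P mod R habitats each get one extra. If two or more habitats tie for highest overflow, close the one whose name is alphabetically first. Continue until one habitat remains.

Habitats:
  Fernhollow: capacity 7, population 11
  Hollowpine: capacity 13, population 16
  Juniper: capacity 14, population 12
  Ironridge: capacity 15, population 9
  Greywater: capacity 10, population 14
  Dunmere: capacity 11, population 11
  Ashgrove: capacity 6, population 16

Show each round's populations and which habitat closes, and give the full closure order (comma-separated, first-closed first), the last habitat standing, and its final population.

Round 1: Ashgrove=16 Dunmere=11 Fernhollow=11 Greywater=14 Hollowpine=16 Ironridge=9 Juniper=12 → close Ashgrove (overflow 10)
  16÷6 = 2 each, +1 to first 4
Round 2: Dunmere=14 Fernhollow=14 Greywater=17 Hollowpine=19 Ironridge=11 Juniper=14 → close Fernhollow (overflow 7)
  14÷5 = 2 each, +1 to first 4
Round 3: Dunmere=17 Greywater=20 Hollowpine=22 Ironridge=14 Juniper=16 → close Greywater (overflow 10)
  20÷4 = 5 each, +1 to first 0
Round 4: Dunmere=22 Hollowpine=27 Ironridge=19 Juniper=21 → close Hollowpine (overflow 14)
  27÷3 = 9 each, +1 to first 0
Round 5: Dunmere=31 Ironridge=28 Juniper=30 → close Dunmere (overflow 20)
  31÷2 = 15 each, +1 to first 1
Round 6: Ironridge=44 Juniper=45 → close Juniper (overflow 31)
  45÷1 = 45 each, +1 to first 0

Closure order: Ashgrove, Fernhollow, Greywater, Hollowpine, Dunmere, Juniper
Last habitat: Ironridge with 89 animals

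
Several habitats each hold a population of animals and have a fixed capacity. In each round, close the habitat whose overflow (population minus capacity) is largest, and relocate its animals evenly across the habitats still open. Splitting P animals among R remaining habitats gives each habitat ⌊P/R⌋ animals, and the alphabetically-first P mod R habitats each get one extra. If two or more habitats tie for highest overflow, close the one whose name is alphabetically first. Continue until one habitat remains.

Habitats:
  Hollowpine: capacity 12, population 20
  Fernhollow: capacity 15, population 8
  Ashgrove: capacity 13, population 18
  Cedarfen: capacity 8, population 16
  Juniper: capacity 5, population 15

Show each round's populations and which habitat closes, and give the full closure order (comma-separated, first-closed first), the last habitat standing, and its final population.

Round 1: Ashgrove=18 Cedarfen=16 Fernhollow=8 Hollowpine=20 Juniper=15 → close Juniper (overflow 10)
  15÷4 = 3 each, +1 to first 3
Round 2: Ashgrove=22 Cedarfen=20 Fernhollow=12 Hollowpine=23 → close Cedarfen (overflow 12)
  20÷3 = 6 each, +1 to first 2
Round 3: Ashgrove=29 Fernhollow=19 Hollowpine=29 → close Hollowpine (overflow 17)
  29÷2 = 14 each, +1 to first 1
Round 4: Ashgrove=44 Fernhollow=33 → close Ashgrove (overflow 31)
  44÷1 = 44 each, +1 to first 0

Closure order: Juniper, Cedarfen, Hollowpine, Ashgrove
Last habitat: Fernhollow with 77 animals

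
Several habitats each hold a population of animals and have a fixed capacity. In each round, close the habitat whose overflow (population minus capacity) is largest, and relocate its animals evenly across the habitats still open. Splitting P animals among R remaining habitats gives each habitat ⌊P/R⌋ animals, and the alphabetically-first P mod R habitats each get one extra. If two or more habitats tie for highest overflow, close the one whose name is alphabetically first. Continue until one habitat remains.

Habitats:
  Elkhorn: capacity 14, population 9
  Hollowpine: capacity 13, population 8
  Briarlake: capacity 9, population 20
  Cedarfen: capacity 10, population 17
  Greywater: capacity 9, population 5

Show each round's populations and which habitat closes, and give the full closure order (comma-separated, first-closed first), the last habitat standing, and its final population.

Round 1: Briarlake=20 Cedarfen=17 Elkhorn=9 Greywater=5 Hollowpine=8 → close Briarlake (overflow 11)
  20÷4 = 5 each, +1 to first 0
Round 2: Cedarfen=22 Elkhorn=14 Greywater=10 Hollowpine=13 → close Cedarfen (overflow 12)
  22÷3 = 7 each, +1 to first 1
Round 3: Elkhorn=22 Greywater=17 Hollowpine=20 → close Elkhorn (overflow 8)
  22÷2 = 11 each, +1 to first 0
Round 4: Greywater=28 Hollowpine=31 → close Greywater (overflow 19)
  28÷1 = 28 each, +1 to first 0

Closure order: Briarlake, Cedarfen, Elkhorn, Greywater
Last habitat: Hollowpine with 59 animals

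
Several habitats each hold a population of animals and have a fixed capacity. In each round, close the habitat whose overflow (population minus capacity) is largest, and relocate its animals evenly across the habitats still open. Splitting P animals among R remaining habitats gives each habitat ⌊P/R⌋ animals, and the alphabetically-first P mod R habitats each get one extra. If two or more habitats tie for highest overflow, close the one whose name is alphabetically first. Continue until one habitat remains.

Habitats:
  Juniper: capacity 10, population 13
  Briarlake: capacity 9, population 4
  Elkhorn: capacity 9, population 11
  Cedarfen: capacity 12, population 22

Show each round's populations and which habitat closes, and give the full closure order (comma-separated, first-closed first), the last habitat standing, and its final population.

Round 1: Briarlake=4 Cedarfen=22 Elkhorn=11 Juniper=13 → close Cedarfen (overflow 10)
  22÷3 = 7 each, +1 to first 1
Round 2: Briarlake=12 Elkhorn=18 Juniper=20 → close Juniper (overflow 10)
  20÷2 = 10 each, +1 to first 0
Round 3: Briarlake=22 Elkhorn=28 → close Elkhorn (overflow 19)
  28÷1 = 28 each, +1 to first 0

Closure order: Cedarfen, Juniper, Elkhorn
Last habitat: Briarlake with 50 animals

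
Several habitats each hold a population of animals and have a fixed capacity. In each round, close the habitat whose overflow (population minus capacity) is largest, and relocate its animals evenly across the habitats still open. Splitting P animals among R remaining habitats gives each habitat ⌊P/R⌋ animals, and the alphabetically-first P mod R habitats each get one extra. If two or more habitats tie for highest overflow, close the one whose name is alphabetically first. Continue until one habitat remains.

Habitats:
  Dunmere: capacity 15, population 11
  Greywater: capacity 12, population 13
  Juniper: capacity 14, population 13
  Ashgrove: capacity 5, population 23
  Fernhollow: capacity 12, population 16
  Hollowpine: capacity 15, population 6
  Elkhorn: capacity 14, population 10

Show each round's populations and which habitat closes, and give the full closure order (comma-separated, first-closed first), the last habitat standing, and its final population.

Round 1: Ashgrove=23 Dunmere=11 Elkhorn=10 Fernhollow=16 Greywater=13 Hollowpine=6 Juniper=13 → close Ashgrove (overflow 18)
  23÷6 = 3 each, +1 to first 5
Round 2: Dunmere=15 Elkhorn=14 Fernhollow=20 Greywater=17 Hollowpine=10 Juniper=16 → close Fernhollow (overflow 8)
  20÷5 = 4 each, +1 to first 0
Round 3: Dunmere=19 Elkhorn=18 Greywater=21 Hollowpine=14 Juniper=20 → close Greywater (overflow 9)
  21÷4 = 5 each, +1 to first 1
Round 4: Dunmere=25 Elkhorn=23 Hollowpine=19 Juniper=25 → close Juniper (overflow 11)
  25÷3 = 8 each, +1 to first 1
Round 5: Dunmere=34 Elkhorn=31 Hollowpine=27 → close Dunmere (overflow 19)
  34÷2 = 17 each, +1 to first 0
Round 6: Elkhorn=48 Hollowpine=44 → close Elkhorn (overflow 34)
  48÷1 = 48 each, +1 to first 0

Closure order: Ashgrove, Fernhollow, Greywater, Juniper, Dunmere, Elkhorn
Last habitat: Hollowpine with 92 animals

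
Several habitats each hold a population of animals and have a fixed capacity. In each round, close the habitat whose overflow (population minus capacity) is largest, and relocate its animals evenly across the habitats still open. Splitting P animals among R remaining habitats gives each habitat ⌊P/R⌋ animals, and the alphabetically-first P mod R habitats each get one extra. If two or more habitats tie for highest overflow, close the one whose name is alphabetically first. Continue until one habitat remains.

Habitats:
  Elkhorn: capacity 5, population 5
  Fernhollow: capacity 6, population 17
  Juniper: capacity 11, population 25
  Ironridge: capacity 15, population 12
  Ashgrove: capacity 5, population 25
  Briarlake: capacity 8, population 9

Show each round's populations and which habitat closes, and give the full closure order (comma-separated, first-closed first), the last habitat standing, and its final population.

Round 1: Ashgrove=25 Briarlake=9 Elkhorn=5 Fernhollow=17 Ironridge=12 Juniper=25 → close Ashgrove (overflow 20)
  25÷5 = 5 each, +1 to first 0
Round 2: Briarlake=14 Elkhorn=10 Fernhollow=22 Ironridge=17 Juniper=30 → close Juniper (overflow 19)
  30÷4 = 7 each, +1 to first 2
Round 3: Briarlake=22 Elkhorn=18 Fernhollow=29 Ironridge=24 → close Fernhollow (overflow 23)
  29÷3 = 9 each, +1 to first 2
Round 4: Briarlake=32 Elkhorn=28 Ironridge=33 → close Briarlake (overflow 24)
  32÷2 = 16 each, +1 to first 0
Round 5: Elkhorn=44 Ironridge=49 → close Elkhorn (overflow 39)
  44÷1 = 44 each, +1 to first 0

Closure order: Ashgrove, Juniper, Fernhollow, Briarlake, Elkhorn
Last habitat: Ironridge with 93 animals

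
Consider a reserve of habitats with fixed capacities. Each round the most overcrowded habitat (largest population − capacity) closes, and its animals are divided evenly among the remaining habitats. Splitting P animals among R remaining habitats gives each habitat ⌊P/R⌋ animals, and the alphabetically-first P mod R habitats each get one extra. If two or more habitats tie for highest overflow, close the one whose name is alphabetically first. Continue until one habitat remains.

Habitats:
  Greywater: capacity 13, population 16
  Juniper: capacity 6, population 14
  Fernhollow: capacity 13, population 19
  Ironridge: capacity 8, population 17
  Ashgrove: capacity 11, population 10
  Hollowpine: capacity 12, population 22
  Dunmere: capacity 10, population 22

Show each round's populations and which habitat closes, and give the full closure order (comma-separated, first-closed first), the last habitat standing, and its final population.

Round 1: Ashgrove=10 Dunmere=22 Fernhollow=19 Greywater=16 Hollowpine=22 Ironridge=17 Juniper=14 → close Dunmere (overflow 12)
  22÷6 = 3 each, +1 to first 4
Round 2: Ashgrove=14 Fernhollow=23 Greywater=20 Hollowpine=26 Ironridge=20 Juniper=17 → close Hollowpine (overflow 14)
  26÷5 = 5 each, +1 to first 1
Round 3: Ashgrove=20 Fernhollow=28 Greywater=25 Ironridge=25 Juniper=22 → close Ironridge (overflow 17)
  25÷4 = 6 each, +1 to first 1
Round 4: Ashgrove=27 Fernhollow=34 Greywater=31 Juniper=28 → close Juniper (overflow 22)
  28÷3 = 9 each, +1 to first 1
Round 5: Ashgrove=37 Fernhollow=43 Greywater=40 → close Fernhollow (overflow 30)
  43÷2 = 21 each, +1 to first 1
Round 6: Ashgrove=59 Greywater=61 → close Ashgrove (overflow 48)
  59÷1 = 59 each, +1 to first 0

Closure order: Dunmere, Hollowpine, Ironridge, Juniper, Fernhollow, Ashgrove
Last habitat: Greywater with 120 animals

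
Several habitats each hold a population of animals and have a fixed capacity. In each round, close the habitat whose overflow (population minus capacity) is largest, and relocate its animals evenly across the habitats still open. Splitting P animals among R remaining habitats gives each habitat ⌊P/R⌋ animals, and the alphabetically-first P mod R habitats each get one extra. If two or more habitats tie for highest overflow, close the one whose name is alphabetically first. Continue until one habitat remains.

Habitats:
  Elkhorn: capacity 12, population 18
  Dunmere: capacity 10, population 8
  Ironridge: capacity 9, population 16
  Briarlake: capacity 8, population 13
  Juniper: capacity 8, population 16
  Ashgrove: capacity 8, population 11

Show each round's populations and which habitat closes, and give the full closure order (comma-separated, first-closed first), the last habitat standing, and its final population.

Closure order: Juniper, Ironridge, Briarlake, Elkhorn, Ashgrove
Last habitat: Dunmere with 82 animals

Round 1: Ashgrove=11 Briarlake=13 Dunmere=8 Elkhorn=18 Ironridge=16 Juniper=16 → close Juniper (overflow 8)
  16÷5 = 3 each, +1 to first 1
Round 2: Ashgrove=15 Briarlake=16 Dunmere=11 Elkhorn=21 Ironridge=19 → close Ironridge (overflow 10)
  19÷4 = 4 each, +1 to first 3
Round 3: Ashgrove=20 Briarlake=21 Dunmere=16 Elkhorn=25 → close Briarlake (overflow 13)
  21÷3 = 7 each, +1 to first 0
Round 4: Ashgrove=27 Dunmere=23 Elkhorn=32 → close Elkhorn (overflow 20)
  32÷2 = 16 each, +1 to first 0
Round 5: Ashgrove=43 Dunmere=39 → close Ashgrove (overflow 35)
  43÷1 = 43 each, +1 to first 0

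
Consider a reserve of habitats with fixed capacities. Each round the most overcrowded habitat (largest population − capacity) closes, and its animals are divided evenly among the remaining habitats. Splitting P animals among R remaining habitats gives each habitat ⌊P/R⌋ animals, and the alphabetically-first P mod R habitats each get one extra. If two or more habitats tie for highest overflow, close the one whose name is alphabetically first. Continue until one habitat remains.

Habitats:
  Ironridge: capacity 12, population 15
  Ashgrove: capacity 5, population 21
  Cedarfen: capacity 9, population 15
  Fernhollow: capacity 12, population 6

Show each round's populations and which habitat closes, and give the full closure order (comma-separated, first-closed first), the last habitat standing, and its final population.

Closure order: Ashgrove, Cedarfen, Ironridge
Last habitat: Fernhollow with 57 animals

Round 1: Ashgrove=21 Cedarfen=15 Fernhollow=6 Ironridge=15 → close Ashgrove (overflow 16)
  21÷3 = 7 each, +1 to first 0
Round 2: Cedarfen=22 Fernhollow=13 Ironridge=22 → close Cedarfen (overflow 13)
  22÷2 = 11 each, +1 to first 0
Round 3: Fernhollow=24 Ironridge=33 → close Ironridge (overflow 21)
  33÷1 = 33 each, +1 to first 0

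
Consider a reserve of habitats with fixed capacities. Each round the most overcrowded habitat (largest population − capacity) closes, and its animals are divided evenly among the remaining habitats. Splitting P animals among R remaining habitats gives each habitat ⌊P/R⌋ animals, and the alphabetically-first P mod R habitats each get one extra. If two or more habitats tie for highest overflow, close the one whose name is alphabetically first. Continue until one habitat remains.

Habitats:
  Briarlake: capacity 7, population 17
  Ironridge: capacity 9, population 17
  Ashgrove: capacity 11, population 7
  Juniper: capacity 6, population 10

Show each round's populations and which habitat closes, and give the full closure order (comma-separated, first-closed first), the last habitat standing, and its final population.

Round 1: Ashgrove=7 Briarlake=17 Ironridge=17 Juniper=10 → close Briarlake (overflow 10)
  17÷3 = 5 each, +1 to first 2
Round 2: Ashgrove=13 Ironridge=23 Juniper=15 → close Ironridge (overflow 14)
  23÷2 = 11 each, +1 to first 1
Round 3: Ashgrove=25 Juniper=26 → close Juniper (overflow 20)
  26÷1 = 26 each, +1 to first 0

Closure order: Briarlake, Ironridge, Juniper
Last habitat: Ashgrove with 51 animals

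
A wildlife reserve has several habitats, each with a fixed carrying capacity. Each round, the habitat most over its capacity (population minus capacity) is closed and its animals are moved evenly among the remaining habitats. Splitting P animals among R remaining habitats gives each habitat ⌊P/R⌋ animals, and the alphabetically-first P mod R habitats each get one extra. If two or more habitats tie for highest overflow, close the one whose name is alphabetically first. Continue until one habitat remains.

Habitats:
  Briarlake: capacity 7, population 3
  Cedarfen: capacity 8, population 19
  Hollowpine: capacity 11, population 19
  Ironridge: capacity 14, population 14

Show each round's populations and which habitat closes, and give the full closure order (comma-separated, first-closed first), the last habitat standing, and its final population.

Closure order: Cedarfen, Hollowpine, Ironridge
Last habitat: Briarlake with 55 animals

Round 1: Briarlake=3 Cedarfen=19 Hollowpine=19 Ironridge=14 → close Cedarfen (overflow 11)
  19÷3 = 6 each, +1 to first 1
Round 2: Briarlake=10 Hollowpine=25 Ironridge=20 → close Hollowpine (overflow 14)
  25÷2 = 12 each, +1 to first 1
Round 3: Briarlake=23 Ironridge=32 → close Ironridge (overflow 18)
  32÷1 = 32 each, +1 to first 0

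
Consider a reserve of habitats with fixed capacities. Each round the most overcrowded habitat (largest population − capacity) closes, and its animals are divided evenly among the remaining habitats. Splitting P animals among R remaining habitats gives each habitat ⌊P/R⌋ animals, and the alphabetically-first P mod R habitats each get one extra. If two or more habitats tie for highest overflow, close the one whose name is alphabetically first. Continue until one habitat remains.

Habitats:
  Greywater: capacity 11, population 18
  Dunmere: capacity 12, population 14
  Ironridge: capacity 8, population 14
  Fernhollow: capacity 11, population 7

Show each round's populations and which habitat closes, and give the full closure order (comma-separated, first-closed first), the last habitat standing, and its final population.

Round 1: Dunmere=14 Fernhollow=7 Greywater=18 Ironridge=14 → close Greywater (overflow 7)
  18÷3 = 6 each, +1 to first 0
Round 2: Dunmere=20 Fernhollow=13 Ironridge=20 → close Ironridge (overflow 12)
  20÷2 = 10 each, +1 to first 0
Round 3: Dunmere=30 Fernhollow=23 → close Dunmere (overflow 18)
  30÷1 = 30 each, +1 to first 0

Closure order: Greywater, Ironridge, Dunmere
Last habitat: Fernhollow with 53 animals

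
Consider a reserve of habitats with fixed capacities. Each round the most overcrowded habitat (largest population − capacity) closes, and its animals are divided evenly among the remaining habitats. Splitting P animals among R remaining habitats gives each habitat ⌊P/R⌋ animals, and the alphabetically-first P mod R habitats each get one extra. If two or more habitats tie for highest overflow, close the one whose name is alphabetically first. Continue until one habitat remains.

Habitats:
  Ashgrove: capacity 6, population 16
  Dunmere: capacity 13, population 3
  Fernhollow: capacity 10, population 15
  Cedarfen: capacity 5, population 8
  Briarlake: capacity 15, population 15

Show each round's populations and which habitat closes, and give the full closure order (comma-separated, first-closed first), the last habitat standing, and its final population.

Closure order: Ashgrove, Fernhollow, Cedarfen, Briarlake
Last habitat: Dunmere with 57 animals

Round 1: Ashgrove=16 Briarlake=15 Cedarfen=8 Dunmere=3 Fernhollow=15 → close Ashgrove (overflow 10)
  16÷4 = 4 each, +1 to first 0
Round 2: Briarlake=19 Cedarfen=12 Dunmere=7 Fernhollow=19 → close Fernhollow (overflow 9)
  19÷3 = 6 each, +1 to first 1
Round 3: Briarlake=26 Cedarfen=18 Dunmere=13 → close Cedarfen (overflow 13)
  18÷2 = 9 each, +1 to first 0
Round 4: Briarlake=35 Dunmere=22 → close Briarlake (overflow 20)
  35÷1 = 35 each, +1 to first 0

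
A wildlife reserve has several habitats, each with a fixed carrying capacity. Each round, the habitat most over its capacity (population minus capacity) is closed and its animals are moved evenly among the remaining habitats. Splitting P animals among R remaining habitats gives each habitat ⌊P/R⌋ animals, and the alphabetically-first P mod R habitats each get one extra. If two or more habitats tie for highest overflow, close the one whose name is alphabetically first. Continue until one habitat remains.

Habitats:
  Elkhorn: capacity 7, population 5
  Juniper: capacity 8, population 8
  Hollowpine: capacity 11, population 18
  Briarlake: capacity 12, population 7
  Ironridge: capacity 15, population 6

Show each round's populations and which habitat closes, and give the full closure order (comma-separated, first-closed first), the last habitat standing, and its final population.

Round 1: Briarlake=7 Elkhorn=5 Hollowpine=18 Ironridge=6 Juniper=8 → close Hollowpine (overflow 7)
  18÷4 = 4 each, +1 to first 2
Round 2: Briarlake=12 Elkhorn=10 Ironridge=10 Juniper=12 → close Juniper (overflow 4)
  12÷3 = 4 each, +1 to first 0
Round 3: Briarlake=16 Elkhorn=14 Ironridge=14 → close Elkhorn (overflow 7)
  14÷2 = 7 each, +1 to first 0
Round 4: Briarlake=23 Ironridge=21 → close Briarlake (overflow 11)
  23÷1 = 23 each, +1 to first 0

Closure order: Hollowpine, Juniper, Elkhorn, Briarlake
Last habitat: Ironridge with 44 animals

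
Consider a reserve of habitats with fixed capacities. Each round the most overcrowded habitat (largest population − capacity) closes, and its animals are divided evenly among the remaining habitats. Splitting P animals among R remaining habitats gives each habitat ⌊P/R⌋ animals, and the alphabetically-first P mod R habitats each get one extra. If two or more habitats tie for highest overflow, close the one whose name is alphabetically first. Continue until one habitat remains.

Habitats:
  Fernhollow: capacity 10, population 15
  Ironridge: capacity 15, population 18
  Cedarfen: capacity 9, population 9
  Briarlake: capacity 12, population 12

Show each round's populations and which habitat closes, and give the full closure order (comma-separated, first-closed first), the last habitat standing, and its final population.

Closure order: Fernhollow, Ironridge, Briarlake
Last habitat: Cedarfen with 54 animals

Round 1: Briarlake=12 Cedarfen=9 Fernhollow=15 Ironridge=18 → close Fernhollow (overflow 5)
  15÷3 = 5 each, +1 to first 0
Round 2: Briarlake=17 Cedarfen=14 Ironridge=23 → close Ironridge (overflow 8)
  23÷2 = 11 each, +1 to first 1
Round 3: Briarlake=29 Cedarfen=25 → close Briarlake (overflow 17)
  29÷1 = 29 each, +1 to first 0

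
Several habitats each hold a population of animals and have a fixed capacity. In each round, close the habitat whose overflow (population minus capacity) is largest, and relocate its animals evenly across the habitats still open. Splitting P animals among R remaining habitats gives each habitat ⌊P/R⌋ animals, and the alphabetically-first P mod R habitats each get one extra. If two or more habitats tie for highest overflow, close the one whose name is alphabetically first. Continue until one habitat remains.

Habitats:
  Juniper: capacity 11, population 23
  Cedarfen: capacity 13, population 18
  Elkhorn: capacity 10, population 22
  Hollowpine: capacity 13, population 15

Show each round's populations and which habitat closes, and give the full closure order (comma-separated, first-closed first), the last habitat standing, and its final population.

Closure order: Elkhorn, Juniper, Cedarfen
Last habitat: Hollowpine with 78 animals

Round 1: Cedarfen=18 Elkhorn=22 Hollowpine=15 Juniper=23 → close Elkhorn (overflow 12)
  22÷3 = 7 each, +1 to first 1
Round 2: Cedarfen=26 Hollowpine=22 Juniper=30 → close Juniper (overflow 19)
  30÷2 = 15 each, +1 to first 0
Round 3: Cedarfen=41 Hollowpine=37 → close Cedarfen (overflow 28)
  41÷1 = 41 each, +1 to first 0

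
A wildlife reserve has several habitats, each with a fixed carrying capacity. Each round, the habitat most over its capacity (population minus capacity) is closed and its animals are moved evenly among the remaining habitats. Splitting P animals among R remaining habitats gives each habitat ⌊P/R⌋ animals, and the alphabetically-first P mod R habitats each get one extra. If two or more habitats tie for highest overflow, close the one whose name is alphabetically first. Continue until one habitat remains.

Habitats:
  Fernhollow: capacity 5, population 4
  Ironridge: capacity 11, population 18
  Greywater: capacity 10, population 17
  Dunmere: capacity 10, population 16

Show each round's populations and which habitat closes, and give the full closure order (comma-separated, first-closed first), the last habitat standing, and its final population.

Closure order: Greywater, Dunmere, Ironridge
Last habitat: Fernhollow with 55 animals

Round 1: Dunmere=16 Fernhollow=4 Greywater=17 Ironridge=18 → close Greywater (overflow 7)
  17÷3 = 5 each, +1 to first 2
Round 2: Dunmere=22 Fernhollow=10 Ironridge=23 → close Dunmere (overflow 12)
  22÷2 = 11 each, +1 to first 0
Round 3: Fernhollow=21 Ironridge=34 → close Ironridge (overflow 23)
  34÷1 = 34 each, +1 to first 0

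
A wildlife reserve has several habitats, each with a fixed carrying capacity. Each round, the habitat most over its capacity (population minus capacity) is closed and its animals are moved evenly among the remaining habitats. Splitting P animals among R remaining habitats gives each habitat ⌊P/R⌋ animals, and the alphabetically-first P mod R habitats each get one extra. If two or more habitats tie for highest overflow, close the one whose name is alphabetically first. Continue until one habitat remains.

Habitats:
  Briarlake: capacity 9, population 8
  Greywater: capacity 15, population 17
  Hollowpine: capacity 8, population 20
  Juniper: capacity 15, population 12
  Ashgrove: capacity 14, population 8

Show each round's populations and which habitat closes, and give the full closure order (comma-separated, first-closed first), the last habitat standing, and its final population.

Closure order: Hollowpine, Greywater, Briarlake, Juniper
Last habitat: Ashgrove with 65 animals

Round 1: Ashgrove=8 Briarlake=8 Greywater=17 Hollowpine=20 Juniper=12 → close Hollowpine (overflow 12)
  20÷4 = 5 each, +1 to first 0
Round 2: Ashgrove=13 Briarlake=13 Greywater=22 Juniper=17 → close Greywater (overflow 7)
  22÷3 = 7 each, +1 to first 1
Round 3: Ashgrove=21 Briarlake=20 Juniper=24 → close Briarlake (overflow 11)
  20÷2 = 10 each, +1 to first 0
Round 4: Ashgrove=31 Juniper=34 → close Juniper (overflow 19)
  34÷1 = 34 each, +1 to first 0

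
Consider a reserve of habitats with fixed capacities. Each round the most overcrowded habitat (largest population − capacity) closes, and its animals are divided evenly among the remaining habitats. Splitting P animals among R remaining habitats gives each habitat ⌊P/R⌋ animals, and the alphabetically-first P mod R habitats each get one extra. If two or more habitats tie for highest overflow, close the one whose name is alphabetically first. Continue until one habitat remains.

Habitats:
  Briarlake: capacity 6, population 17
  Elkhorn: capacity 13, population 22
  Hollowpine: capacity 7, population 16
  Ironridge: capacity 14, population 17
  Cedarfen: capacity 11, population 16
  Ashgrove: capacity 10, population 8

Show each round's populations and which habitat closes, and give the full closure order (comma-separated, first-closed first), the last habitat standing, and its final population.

Closure order: Briarlake, Elkhorn, Hollowpine, Cedarfen, Ironridge
Last habitat: Ashgrove with 96 animals

Round 1: Ashgrove=8 Briarlake=17 Cedarfen=16 Elkhorn=22 Hollowpine=16 Ironridge=17 → close Briarlake (overflow 11)
  17÷5 = 3 each, +1 to first 2
Round 2: Ashgrove=12 Cedarfen=20 Elkhorn=25 Hollowpine=19 Ironridge=20 → close Elkhorn (overflow 12)
  25÷4 = 6 each, +1 to first 1
Round 3: Ashgrove=19 Cedarfen=26 Hollowpine=25 Ironridge=26 → close Hollowpine (overflow 18)
  25÷3 = 8 each, +1 to first 1
Round 4: Ashgrove=28 Cedarfen=34 Ironridge=34 → close Cedarfen (overflow 23)
  34÷2 = 17 each, +1 to first 0
Round 5: Ashgrove=45 Ironridge=51 → close Ironridge (overflow 37)
  51÷1 = 51 each, +1 to first 0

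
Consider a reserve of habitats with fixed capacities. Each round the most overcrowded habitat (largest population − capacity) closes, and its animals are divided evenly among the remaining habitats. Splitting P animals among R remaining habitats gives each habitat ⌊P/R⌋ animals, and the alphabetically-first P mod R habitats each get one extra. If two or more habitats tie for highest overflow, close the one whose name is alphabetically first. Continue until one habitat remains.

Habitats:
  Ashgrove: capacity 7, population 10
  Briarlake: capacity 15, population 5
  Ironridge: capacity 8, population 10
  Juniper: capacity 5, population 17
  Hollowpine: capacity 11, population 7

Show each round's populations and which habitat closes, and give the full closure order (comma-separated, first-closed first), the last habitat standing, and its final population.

Closure order: Juniper, Ashgrove, Ironridge, Hollowpine
Last habitat: Briarlake with 49 animals

Round 1: Ashgrove=10 Briarlake=5 Hollowpine=7 Ironridge=10 Juniper=17 → close Juniper (overflow 12)
  17÷4 = 4 each, +1 to first 1
Round 2: Ashgrove=15 Briarlake=9 Hollowpine=11 Ironridge=14 → close Ashgrove (overflow 8)
  15÷3 = 5 each, +1 to first 0
Round 3: Briarlake=14 Hollowpine=16 Ironridge=19 → close Ironridge (overflow 11)
  19÷2 = 9 each, +1 to first 1
Round 4: Briarlake=24 Hollowpine=25 → close Hollowpine (overflow 14)
  25÷1 = 25 each, +1 to first 0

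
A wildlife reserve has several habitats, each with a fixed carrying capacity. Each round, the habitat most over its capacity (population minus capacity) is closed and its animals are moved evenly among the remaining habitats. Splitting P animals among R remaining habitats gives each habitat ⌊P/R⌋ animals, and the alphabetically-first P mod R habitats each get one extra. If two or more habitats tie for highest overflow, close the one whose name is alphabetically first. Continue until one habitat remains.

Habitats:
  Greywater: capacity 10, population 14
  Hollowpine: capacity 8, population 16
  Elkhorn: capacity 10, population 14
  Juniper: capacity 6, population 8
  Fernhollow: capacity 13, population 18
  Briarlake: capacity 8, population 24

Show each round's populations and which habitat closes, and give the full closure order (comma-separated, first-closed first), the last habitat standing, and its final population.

Round 1: Briarlake=24 Elkhorn=14 Fernhollow=18 Greywater=14 Hollowpine=16 Juniper=8 → close Briarlake (overflow 16)
  24÷5 = 4 each, +1 to first 4
Round 2: Elkhorn=19 Fernhollow=23 Greywater=19 Hollowpine=21 Juniper=12 → close Hollowpine (overflow 13)
  21÷4 = 5 each, +1 to first 1
Round 3: Elkhorn=25 Fernhollow=28 Greywater=24 Juniper=17 → close Elkhorn (overflow 15)
  25÷3 = 8 each, +1 to first 1
Round 4: Fernhollow=37 Greywater=32 Juniper=25 → close Fernhollow (overflow 24)
  37÷2 = 18 each, +1 to first 1
Round 5: Greywater=51 Juniper=43 → close Greywater (overflow 41)
  51÷1 = 51 each, +1 to first 0

Closure order: Briarlake, Hollowpine, Elkhorn, Fernhollow, Greywater
Last habitat: Juniper with 94 animals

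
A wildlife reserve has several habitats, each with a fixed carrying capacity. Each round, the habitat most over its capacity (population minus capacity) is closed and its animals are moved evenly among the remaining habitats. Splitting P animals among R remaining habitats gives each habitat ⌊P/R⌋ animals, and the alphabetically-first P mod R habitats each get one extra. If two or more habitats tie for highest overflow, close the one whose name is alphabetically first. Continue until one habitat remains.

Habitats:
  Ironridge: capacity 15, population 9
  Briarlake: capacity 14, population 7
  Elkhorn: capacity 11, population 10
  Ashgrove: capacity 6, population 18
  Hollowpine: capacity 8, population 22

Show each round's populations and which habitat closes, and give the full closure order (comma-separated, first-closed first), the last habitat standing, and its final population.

Round 1: Ashgrove=18 Briarlake=7 Elkhorn=10 Hollowpine=22 Ironridge=9 → close Hollowpine (overflow 14)
  22÷4 = 5 each, +1 to first 2
Round 2: Ashgrove=24 Briarlake=13 Elkhorn=15 Ironridge=14 → close Ashgrove (overflow 18)
  24÷3 = 8 each, +1 to first 0
Round 3: Briarlake=21 Elkhorn=23 Ironridge=22 → close Elkhorn (overflow 12)
  23÷2 = 11 each, +1 to first 1
Round 4: Briarlake=33 Ironridge=33 → close Briarlake (overflow 19)
  33÷1 = 33 each, +1 to first 0

Closure order: Hollowpine, Ashgrove, Elkhorn, Briarlake
Last habitat: Ironridge with 66 animals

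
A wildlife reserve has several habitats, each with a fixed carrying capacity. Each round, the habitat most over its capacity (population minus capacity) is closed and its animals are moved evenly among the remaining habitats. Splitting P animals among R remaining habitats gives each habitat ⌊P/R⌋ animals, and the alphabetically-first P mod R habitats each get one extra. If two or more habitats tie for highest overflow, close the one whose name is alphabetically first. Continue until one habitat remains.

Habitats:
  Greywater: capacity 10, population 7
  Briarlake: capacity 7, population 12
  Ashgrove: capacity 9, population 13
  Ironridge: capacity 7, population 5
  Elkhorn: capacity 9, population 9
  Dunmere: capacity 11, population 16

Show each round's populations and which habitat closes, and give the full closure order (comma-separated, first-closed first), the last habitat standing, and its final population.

Round 1: Ashgrove=13 Briarlake=12 Dunmere=16 Elkhorn=9 Greywater=7 Ironridge=5 → close Briarlake (overflow 5)
  12÷5 = 2 each, +1 to first 2
Round 2: Ashgrove=16 Dunmere=19 Elkhorn=11 Greywater=9 Ironridge=7 → close Dunmere (overflow 8)
  19÷4 = 4 each, +1 to first 3
Round 3: Ashgrove=21 Elkhorn=16 Greywater=14 Ironridge=11 → close Ashgrove (overflow 12)
  21÷3 = 7 each, +1 to first 0
Round 4: Elkhorn=23 Greywater=21 Ironridge=18 → close Elkhorn (overflow 14)
  23÷2 = 11 each, +1 to first 1
Round 5: Greywater=33 Ironridge=29 → close Greywater (overflow 23)
  33÷1 = 33 each, +1 to first 0

Closure order: Briarlake, Dunmere, Ashgrove, Elkhorn, Greywater
Last habitat: Ironridge with 62 animals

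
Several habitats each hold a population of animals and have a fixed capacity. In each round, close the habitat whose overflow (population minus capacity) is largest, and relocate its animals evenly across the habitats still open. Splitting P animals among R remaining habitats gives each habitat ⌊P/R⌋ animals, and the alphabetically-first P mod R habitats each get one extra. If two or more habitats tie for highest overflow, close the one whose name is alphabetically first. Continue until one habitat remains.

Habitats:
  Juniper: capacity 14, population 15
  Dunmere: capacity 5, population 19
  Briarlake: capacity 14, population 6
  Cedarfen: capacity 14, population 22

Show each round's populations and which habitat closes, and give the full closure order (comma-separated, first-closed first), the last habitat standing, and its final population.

Round 1: Briarlake=6 Cedarfen=22 Dunmere=19 Juniper=15 → close Dunmere (overflow 14)
  19÷3 = 6 each, +1 to first 1
Round 2: Briarlake=13 Cedarfen=28 Juniper=21 → close Cedarfen (overflow 14)
  28÷2 = 14 each, +1 to first 0
Round 3: Briarlake=27 Juniper=35 → close Juniper (overflow 21)
  35÷1 = 35 each, +1 to first 0

Closure order: Dunmere, Cedarfen, Juniper
Last habitat: Briarlake with 62 animals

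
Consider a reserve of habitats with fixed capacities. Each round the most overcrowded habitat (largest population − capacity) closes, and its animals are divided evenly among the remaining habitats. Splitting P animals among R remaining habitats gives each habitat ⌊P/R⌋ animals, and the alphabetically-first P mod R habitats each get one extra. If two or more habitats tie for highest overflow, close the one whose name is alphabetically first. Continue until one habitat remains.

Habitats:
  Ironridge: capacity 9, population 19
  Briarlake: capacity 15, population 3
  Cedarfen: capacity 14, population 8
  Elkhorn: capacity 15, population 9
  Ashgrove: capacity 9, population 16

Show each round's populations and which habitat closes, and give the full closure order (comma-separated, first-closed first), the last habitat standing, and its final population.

Round 1: Ashgrove=16 Briarlake=3 Cedarfen=8 Elkhorn=9 Ironridge=19 → close Ironridge (overflow 10)
  19÷4 = 4 each, +1 to first 3
Round 2: Ashgrove=21 Briarlake=8 Cedarfen=13 Elkhorn=13 → close Ashgrove (overflow 12)
  21÷3 = 7 each, +1 to first 0
Round 3: Briarlake=15 Cedarfen=20 Elkhorn=20 → close Cedarfen (overflow 6)
  20÷2 = 10 each, +1 to first 0
Round 4: Briarlake=25 Elkhorn=30 → close Elkhorn (overflow 15)
  30÷1 = 30 each, +1 to first 0

Closure order: Ironridge, Ashgrove, Cedarfen, Elkhorn
Last habitat: Briarlake with 55 animals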